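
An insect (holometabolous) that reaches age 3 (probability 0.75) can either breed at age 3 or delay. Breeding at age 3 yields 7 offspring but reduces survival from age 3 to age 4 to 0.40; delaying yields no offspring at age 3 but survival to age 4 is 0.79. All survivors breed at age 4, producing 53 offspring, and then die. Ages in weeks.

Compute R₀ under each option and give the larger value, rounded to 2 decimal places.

31.40

breed at age 3: R₀ = 0.75 × (7 + 0.40 × 53) = 0.75 × 28.2000 = 21.1500
delay to age 4: R₀ = 0.75 × (0.79 × 53) = 0.75 × 41.8700 = 31.4025
Higher: delay to age 4 (31.4025).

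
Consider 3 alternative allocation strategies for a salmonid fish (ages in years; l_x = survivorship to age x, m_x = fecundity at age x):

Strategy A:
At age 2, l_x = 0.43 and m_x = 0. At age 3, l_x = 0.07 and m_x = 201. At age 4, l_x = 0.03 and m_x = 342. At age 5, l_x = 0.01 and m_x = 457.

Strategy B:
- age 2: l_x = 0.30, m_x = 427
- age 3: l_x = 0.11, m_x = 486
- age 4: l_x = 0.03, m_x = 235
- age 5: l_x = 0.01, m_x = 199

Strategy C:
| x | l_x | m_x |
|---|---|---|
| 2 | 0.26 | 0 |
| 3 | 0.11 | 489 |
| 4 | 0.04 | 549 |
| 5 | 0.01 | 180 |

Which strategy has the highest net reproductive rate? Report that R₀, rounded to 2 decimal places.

190.60

Strategy A: R₀ = 0.43×0 + 0.07×201 + 0.03×342 + 0.01×457 = 28.9000
Strategy B: R₀ = 0.30×427 + 0.11×486 + 0.03×235 + 0.01×199 = 190.6000
Strategy C: R₀ = 0.26×0 + 0.11×489 + 0.04×549 + 0.01×180 = 77.5500
Highest R₀: strategy B with 190.6000.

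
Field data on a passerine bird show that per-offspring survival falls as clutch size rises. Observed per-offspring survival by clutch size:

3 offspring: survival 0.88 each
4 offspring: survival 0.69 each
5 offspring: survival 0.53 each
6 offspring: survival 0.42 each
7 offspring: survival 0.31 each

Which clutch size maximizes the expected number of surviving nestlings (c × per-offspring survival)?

4

Expected surviving nestlings = c × s(c):
  c=3: 3 × 0.88 = 2.640
  c=4: 4 × 0.69 = 2.760
  c=5: 5 × 0.53 = 2.650
  c=6: 6 × 0.42 = 2.520
  c=7: 7 × 0.31 = 2.170
Maximum at c = 4 (2.760 surviving nestlings).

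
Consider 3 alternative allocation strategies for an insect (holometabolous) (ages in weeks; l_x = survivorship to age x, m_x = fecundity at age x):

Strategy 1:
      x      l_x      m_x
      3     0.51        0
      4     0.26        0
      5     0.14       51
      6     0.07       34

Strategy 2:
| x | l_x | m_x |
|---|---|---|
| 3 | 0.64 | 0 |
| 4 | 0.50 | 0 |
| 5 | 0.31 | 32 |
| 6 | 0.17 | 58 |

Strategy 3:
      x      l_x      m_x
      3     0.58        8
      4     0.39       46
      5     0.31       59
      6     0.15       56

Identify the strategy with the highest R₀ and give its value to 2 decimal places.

49.27

Strategy 1: R₀ = 0.51×0 + 0.26×0 + 0.14×51 + 0.07×34 = 9.5200
Strategy 2: R₀ = 0.64×0 + 0.50×0 + 0.31×32 + 0.17×58 = 19.7800
Strategy 3: R₀ = 0.58×8 + 0.39×46 + 0.31×59 + 0.15×56 = 49.2700
Highest R₀: strategy 3 with 49.2700.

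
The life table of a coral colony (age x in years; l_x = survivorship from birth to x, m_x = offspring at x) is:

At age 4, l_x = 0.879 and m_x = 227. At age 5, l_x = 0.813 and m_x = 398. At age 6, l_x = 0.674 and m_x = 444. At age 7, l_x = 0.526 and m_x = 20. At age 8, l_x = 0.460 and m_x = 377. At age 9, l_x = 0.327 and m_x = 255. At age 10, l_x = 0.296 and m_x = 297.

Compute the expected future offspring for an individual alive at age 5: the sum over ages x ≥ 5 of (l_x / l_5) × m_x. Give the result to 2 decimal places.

l_5 = 0.813. Conditional survival from age 5 to x is l_x / l_5.
  x=5: (0.813/0.813) × 398 = 398.0000
  x=6: (0.674/0.813) × 444 = 368.0886
  x=7: (0.526/0.813) × 20 = 12.9397
  x=8: (0.460/0.813) × 377 = 213.3087
  x=9: (0.327/0.813) × 255 = 102.5646
  x=10: (0.296/0.813) × 297 = 108.1328
Sum = 398.0000 + 368.0886 + 12.9397 + 213.3087 + 102.5646 + 108.1328 = 1203.0344

1203.03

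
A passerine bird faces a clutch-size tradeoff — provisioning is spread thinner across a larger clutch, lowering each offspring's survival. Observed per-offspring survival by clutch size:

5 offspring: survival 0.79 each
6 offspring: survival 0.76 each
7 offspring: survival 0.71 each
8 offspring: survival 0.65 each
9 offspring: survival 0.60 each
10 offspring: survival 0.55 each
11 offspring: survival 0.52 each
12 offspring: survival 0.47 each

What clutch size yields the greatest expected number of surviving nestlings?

11

Expected surviving nestlings = c × s(c):
  c=5: 5 × 0.79 = 3.950
  c=6: 6 × 0.76 = 4.560
  c=7: 7 × 0.71 = 4.970
  c=8: 8 × 0.65 = 5.200
  c=9: 9 × 0.60 = 5.400
  c=10: 10 × 0.55 = 5.500
  c=11: 11 × 0.52 = 5.720
  c=12: 12 × 0.47 = 5.640
Maximum at c = 11 (5.720 surviving nestlings).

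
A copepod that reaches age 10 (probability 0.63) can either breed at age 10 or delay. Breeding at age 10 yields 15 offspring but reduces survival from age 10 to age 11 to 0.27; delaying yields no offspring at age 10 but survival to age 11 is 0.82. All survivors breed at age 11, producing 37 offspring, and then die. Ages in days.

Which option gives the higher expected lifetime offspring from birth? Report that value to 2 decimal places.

19.11

breed at age 10: R₀ = 0.63 × (15 + 0.27 × 37) = 0.63 × 24.9900 = 15.7437
delay to age 11: R₀ = 0.63 × (0.82 × 37) = 0.63 × 30.3400 = 19.1142
Higher: delay to age 11 (19.1142).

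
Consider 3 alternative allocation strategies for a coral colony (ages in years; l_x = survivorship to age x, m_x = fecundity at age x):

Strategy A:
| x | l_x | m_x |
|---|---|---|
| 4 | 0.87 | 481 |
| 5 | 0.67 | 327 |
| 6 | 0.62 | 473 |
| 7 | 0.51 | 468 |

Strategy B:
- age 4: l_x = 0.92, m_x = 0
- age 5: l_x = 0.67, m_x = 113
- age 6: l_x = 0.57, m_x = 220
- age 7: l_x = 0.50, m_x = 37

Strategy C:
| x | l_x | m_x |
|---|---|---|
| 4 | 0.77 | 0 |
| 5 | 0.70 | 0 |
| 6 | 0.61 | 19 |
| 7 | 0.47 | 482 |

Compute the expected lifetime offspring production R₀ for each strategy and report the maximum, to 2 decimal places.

Strategy A: R₀ = 0.87×481 + 0.67×327 + 0.62×473 + 0.51×468 = 1169.5000
Strategy B: R₀ = 0.92×0 + 0.67×113 + 0.57×220 + 0.50×37 = 219.6100
Strategy C: R₀ = 0.77×0 + 0.70×0 + 0.61×19 + 0.47×482 = 238.1300
Highest R₀: strategy A with 1169.5000.

1169.50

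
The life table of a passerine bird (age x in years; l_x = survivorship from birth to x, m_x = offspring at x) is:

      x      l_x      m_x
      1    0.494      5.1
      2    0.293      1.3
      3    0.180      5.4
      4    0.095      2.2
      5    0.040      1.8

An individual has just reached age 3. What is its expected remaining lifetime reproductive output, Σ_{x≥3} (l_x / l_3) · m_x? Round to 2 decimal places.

6.96

l_3 = 0.180. Conditional survival from age 3 to x is l_x / l_3.
  x=3: (0.180/0.180) × 5.4 = 5.4000
  x=4: (0.095/0.180) × 2.2 = 1.1611
  x=5: (0.040/0.180) × 1.8 = 0.4000
Sum = 5.4000 + 1.1611 + 0.4000 = 6.9611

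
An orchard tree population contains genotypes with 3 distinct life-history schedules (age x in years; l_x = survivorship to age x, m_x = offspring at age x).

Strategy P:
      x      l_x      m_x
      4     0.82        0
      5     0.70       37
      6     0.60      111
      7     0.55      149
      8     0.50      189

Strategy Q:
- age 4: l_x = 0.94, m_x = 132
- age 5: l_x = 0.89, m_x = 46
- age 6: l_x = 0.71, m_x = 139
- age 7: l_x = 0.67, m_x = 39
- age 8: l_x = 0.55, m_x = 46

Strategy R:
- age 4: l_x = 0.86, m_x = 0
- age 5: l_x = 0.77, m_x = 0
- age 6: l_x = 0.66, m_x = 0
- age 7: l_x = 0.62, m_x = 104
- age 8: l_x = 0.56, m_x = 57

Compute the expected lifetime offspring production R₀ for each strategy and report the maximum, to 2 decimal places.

Strategy P: R₀ = 0.82×0 + 0.70×37 + 0.60×111 + 0.55×149 + 0.50×189 = 268.9500
Strategy Q: R₀ = 0.94×132 + 0.89×46 + 0.71×139 + 0.67×39 + 0.55×46 = 315.1400
Strategy R: R₀ = 0.86×0 + 0.77×0 + 0.66×0 + 0.62×104 + 0.56×57 = 96.4000
Highest R₀: strategy Q with 315.1400.

315.14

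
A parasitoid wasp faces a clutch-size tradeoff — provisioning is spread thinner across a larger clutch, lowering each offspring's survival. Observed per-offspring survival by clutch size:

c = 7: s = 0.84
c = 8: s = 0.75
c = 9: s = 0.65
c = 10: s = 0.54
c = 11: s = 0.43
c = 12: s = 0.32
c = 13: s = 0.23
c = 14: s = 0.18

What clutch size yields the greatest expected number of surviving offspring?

Expected surviving offspring = c × s(c):
  c=7: 7 × 0.84 = 5.880
  c=8: 8 × 0.75 = 6.000
  c=9: 9 × 0.65 = 5.850
  c=10: 10 × 0.54 = 5.400
  c=11: 11 × 0.43 = 4.730
  c=12: 12 × 0.32 = 3.840
  c=13: 13 × 0.23 = 2.990
  c=14: 14 × 0.18 = 2.520
Maximum at c = 8 (6.000 surviving offspring).

8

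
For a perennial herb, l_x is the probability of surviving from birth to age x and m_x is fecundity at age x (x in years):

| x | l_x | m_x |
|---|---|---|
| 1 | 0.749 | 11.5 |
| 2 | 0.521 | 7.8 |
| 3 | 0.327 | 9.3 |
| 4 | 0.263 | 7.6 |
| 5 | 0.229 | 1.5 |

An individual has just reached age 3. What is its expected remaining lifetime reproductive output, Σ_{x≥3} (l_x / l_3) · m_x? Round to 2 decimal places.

16.46

l_3 = 0.327. Conditional survival from age 3 to x is l_x / l_3.
  x=3: (0.327/0.327) × 9.3 = 9.3000
  x=4: (0.263/0.327) × 7.6 = 6.1125
  x=5: (0.229/0.327) × 1.5 = 1.0505
Sum = 9.3000 + 6.1125 + 1.0505 = 16.4630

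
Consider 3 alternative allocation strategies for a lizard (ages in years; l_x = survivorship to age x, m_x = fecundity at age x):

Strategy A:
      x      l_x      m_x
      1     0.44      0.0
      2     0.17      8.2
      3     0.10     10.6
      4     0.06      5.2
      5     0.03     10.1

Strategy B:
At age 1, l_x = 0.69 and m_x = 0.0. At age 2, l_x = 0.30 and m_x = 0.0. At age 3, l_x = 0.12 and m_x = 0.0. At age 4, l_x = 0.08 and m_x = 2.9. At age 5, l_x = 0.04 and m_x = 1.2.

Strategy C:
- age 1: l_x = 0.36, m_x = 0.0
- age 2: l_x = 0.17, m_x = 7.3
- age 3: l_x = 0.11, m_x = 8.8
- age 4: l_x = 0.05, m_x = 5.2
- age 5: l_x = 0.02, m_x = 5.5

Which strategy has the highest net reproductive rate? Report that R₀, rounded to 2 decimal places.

Strategy A: R₀ = 0.44×0.0 + 0.17×8.2 + 0.10×10.6 + 0.06×5.2 + 0.03×10.1 = 3.0690
Strategy B: R₀ = 0.69×0.0 + 0.30×0.0 + 0.12×0.0 + 0.08×2.9 + 0.04×1.2 = 0.2800
Strategy C: R₀ = 0.36×0.0 + 0.17×7.3 + 0.11×8.8 + 0.05×5.2 + 0.02×5.5 = 2.5790
Highest R₀: strategy A with 3.0690.

3.07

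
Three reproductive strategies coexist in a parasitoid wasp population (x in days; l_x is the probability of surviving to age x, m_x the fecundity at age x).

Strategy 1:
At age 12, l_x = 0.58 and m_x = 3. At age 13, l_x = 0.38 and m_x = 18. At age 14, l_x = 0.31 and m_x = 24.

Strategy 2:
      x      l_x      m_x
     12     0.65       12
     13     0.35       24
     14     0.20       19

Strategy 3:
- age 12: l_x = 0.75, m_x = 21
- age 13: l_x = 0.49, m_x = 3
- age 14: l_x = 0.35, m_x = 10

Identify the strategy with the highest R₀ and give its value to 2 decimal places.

20.72

Strategy 1: R₀ = 0.58×3 + 0.38×18 + 0.31×24 = 16.0200
Strategy 2: R₀ = 0.65×12 + 0.35×24 + 0.20×19 = 20.0000
Strategy 3: R₀ = 0.75×21 + 0.49×3 + 0.35×10 = 20.7200
Highest R₀: strategy 3 with 20.7200.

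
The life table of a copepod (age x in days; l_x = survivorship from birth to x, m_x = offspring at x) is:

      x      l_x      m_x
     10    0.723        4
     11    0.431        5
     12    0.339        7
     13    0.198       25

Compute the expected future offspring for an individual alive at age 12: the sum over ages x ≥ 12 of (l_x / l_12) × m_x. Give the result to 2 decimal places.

l_12 = 0.339. Conditional survival from age 12 to x is l_x / l_12.
  x=12: (0.339/0.339) × 7 = 7.0000
  x=13: (0.198/0.339) × 25 = 14.6018
Sum = 7.0000 + 14.6018 = 21.6018

21.60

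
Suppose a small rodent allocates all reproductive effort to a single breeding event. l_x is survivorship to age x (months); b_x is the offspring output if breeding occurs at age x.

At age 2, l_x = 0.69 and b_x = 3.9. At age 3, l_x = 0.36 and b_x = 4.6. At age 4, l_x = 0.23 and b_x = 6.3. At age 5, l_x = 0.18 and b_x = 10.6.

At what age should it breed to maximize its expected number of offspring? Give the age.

Expected offspring if breeding at age x = l_x × b_x:
  age 2: 0.69 × 3.9 = 2.691
  age 3: 0.36 × 4.6 = 1.656
  age 4: 0.23 × 6.3 = 1.449
  age 5: 0.18 × 10.6 = 1.908
Maximum at age 2 (2.691).

2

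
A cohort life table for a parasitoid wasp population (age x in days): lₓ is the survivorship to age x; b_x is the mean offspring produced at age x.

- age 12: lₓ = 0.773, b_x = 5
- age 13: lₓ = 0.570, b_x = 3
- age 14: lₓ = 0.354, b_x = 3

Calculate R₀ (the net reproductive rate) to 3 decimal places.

6.637

R₀ = Σ lₓ b_x:
  age 12: 0.773 × 5 = 3.8650
  age 13: 0.570 × 3 = 1.7100
  age 14: 0.354 × 3 = 1.0620
R₀ = 3.8650 + 1.7100 + 1.0620 = 6.6370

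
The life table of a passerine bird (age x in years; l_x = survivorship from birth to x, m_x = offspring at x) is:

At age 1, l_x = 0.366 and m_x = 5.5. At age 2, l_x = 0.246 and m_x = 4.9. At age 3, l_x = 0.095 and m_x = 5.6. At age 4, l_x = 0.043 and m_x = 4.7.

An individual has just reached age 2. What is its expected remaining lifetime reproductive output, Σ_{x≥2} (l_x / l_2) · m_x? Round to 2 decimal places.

7.88

l_2 = 0.246. Conditional survival from age 2 to x is l_x / l_2.
  x=2: (0.246/0.246) × 4.9 = 4.9000
  x=3: (0.095/0.246) × 5.6 = 2.1626
  x=4: (0.043/0.246) × 4.7 = 0.8215
Sum = 4.9000 + 2.1626 + 0.8215 = 7.8841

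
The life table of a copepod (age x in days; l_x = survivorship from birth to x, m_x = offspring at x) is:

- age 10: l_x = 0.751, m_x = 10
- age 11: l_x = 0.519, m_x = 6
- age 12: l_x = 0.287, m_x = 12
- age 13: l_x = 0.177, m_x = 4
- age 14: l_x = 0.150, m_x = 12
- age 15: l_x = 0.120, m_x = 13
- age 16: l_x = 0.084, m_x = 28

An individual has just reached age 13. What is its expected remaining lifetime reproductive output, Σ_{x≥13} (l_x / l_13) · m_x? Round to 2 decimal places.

36.27

l_13 = 0.177. Conditional survival from age 13 to x is l_x / l_13.
  x=13: (0.177/0.177) × 4 = 4.0000
  x=14: (0.150/0.177) × 12 = 10.1695
  x=15: (0.120/0.177) × 13 = 8.8136
  x=16: (0.084/0.177) × 28 = 13.2881
Sum = 4.0000 + 10.1695 + 8.8136 + 13.2881 = 36.2712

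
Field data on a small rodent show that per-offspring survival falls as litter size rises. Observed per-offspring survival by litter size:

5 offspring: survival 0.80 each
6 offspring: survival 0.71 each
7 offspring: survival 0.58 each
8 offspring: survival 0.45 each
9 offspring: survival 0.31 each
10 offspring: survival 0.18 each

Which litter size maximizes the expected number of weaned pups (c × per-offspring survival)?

6

Expected weaned pups = c × s(c):
  c=5: 5 × 0.80 = 4.000
  c=6: 6 × 0.71 = 4.260
  c=7: 7 × 0.58 = 4.060
  c=8: 8 × 0.45 = 3.600
  c=9: 9 × 0.31 = 2.790
  c=10: 10 × 0.18 = 1.800
Maximum at c = 6 (4.260 weaned pups).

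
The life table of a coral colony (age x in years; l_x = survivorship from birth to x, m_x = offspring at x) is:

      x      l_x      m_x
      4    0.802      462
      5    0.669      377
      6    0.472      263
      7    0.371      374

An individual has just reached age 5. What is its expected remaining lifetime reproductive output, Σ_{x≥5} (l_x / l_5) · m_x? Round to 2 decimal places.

l_5 = 0.669. Conditional survival from age 5 to x is l_x / l_5.
  x=5: (0.669/0.669) × 377 = 377.0000
  x=6: (0.472/0.669) × 263 = 185.5546
  x=7: (0.371/0.669) × 374 = 207.4051
Sum = 377.0000 + 185.5546 + 207.4051 = 769.9596

769.96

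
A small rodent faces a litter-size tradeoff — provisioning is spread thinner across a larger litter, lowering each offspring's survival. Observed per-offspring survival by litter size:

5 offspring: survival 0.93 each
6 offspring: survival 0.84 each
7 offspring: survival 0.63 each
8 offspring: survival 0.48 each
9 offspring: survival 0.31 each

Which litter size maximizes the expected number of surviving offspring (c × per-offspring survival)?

6

Expected surviving offspring = c × s(c):
  c=5: 5 × 0.93 = 4.650
  c=6: 6 × 0.84 = 5.040
  c=7: 7 × 0.63 = 4.410
  c=8: 8 × 0.48 = 3.840
  c=9: 9 × 0.31 = 2.790
Maximum at c = 6 (5.040 surviving offspring).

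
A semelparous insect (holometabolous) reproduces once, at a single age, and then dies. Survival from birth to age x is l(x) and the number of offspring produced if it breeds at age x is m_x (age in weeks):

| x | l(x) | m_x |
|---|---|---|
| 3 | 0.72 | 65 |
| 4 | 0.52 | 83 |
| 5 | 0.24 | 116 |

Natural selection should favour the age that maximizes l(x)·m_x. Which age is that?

Expected offspring if breeding at age x = l(x) × m_x:
  age 3: 0.72 × 65 = 46.800
  age 4: 0.52 × 83 = 43.160
  age 5: 0.24 × 116 = 27.840
Maximum at age 3 (46.800).

3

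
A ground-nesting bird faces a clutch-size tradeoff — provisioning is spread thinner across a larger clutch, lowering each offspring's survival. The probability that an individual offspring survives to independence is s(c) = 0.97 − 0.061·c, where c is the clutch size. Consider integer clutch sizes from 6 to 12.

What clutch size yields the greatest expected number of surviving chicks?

Expected surviving chicks = c × s(c):
  c=6: 6 × 0.604 = 3.624
  c=7: 7 × 0.543 = 3.801
  c=8: 8 × 0.482 = 3.856
  c=9: 9 × 0.421 = 3.789
  c=10: 10 × 0.360 = 3.600
  c=11: 11 × 0.299 = 3.289
  c=12: 12 × 0.238 = 2.856
Maximum at c = 8 (3.856 surviving chicks).

8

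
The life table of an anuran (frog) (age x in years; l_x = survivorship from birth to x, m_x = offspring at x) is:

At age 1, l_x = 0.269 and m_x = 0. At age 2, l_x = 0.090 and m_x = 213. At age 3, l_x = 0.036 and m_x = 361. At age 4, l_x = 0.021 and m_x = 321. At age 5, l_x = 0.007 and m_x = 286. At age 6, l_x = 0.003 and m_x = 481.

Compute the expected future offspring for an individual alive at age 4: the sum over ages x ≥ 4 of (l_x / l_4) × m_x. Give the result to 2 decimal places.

l_4 = 0.021. Conditional survival from age 4 to x is l_x / l_4.
  x=4: (0.021/0.021) × 321 = 321.0000
  x=5: (0.007/0.021) × 286 = 95.3333
  x=6: (0.003/0.021) × 481 = 68.7143
Sum = 321.0000 + 95.3333 + 68.7143 = 485.0476

485.05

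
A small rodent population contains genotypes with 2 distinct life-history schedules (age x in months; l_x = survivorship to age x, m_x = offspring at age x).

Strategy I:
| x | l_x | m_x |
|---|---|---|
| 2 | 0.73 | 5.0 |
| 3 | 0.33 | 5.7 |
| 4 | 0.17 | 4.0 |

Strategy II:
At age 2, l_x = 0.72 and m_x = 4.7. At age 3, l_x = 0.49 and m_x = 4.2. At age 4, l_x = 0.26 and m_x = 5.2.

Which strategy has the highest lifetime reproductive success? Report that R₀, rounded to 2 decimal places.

Strategy I: R₀ = 0.73×5.0 + 0.33×5.7 + 0.17×4.0 = 6.2110
Strategy II: R₀ = 0.72×4.7 + 0.49×4.2 + 0.26×5.2 = 6.7940
Highest R₀: strategy II with 6.7940.

6.79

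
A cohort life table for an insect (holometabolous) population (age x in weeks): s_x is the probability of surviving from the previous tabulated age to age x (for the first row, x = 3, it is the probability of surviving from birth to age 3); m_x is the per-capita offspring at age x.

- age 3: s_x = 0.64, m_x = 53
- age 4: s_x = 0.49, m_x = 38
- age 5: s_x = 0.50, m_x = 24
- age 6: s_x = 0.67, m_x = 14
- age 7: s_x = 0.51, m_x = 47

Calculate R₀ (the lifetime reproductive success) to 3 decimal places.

53.589

Survivorship from birth: l_x = s_3·s_4·…·s_x.
  l_3 = 0.64000
  l_4 = 0.31360
  l_5 = 0.15680
  l_6 = 0.10506
  l_7 = 0.05358
R₀ = Σ l_x m_x:
  age 3: 0.64000 × 53 = 33.9200
  age 4: 0.31360 × 38 = 11.9168
  age 5: 0.15680 × 24 = 3.7632
  age 6: 0.10506 × 14 = 1.4708
  age 7: 0.05358 × 47 = 2.5183
R₀ = 33.9200 + 11.9168 + 3.7632 + 1.4708 + 2.5183 = 53.5891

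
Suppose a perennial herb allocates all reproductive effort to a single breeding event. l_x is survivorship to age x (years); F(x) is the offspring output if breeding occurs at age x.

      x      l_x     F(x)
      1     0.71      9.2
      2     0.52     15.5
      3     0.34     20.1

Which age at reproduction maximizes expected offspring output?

Expected offspring if breeding at age x = l_x × F(x):
  age 1: 0.71 × 9.2 = 6.532
  age 2: 0.52 × 15.5 = 8.060
  age 3: 0.34 × 20.1 = 6.834
Maximum at age 2 (8.060).

2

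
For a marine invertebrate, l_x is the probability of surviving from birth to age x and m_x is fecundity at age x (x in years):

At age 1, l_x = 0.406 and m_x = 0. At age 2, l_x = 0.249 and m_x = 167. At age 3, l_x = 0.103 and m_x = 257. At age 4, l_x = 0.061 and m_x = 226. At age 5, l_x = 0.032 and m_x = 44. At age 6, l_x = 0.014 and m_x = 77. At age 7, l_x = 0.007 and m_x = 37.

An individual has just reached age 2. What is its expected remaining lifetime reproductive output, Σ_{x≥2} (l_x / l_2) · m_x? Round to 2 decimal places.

l_2 = 0.249. Conditional survival from age 2 to x is l_x / l_2.
  x=2: (0.249/0.249) × 167 = 167.0000
  x=3: (0.103/0.249) × 257 = 106.3092
  x=4: (0.061/0.249) × 226 = 55.3655
  x=5: (0.032/0.249) × 44 = 5.6546
  x=6: (0.014/0.249) × 77 = 4.3293
  x=7: (0.007/0.249) × 37 = 1.0402
Sum = 167.0000 + 106.3092 + 55.3655 + 5.6546 + 4.3293 + 1.0402 = 339.6988

339.70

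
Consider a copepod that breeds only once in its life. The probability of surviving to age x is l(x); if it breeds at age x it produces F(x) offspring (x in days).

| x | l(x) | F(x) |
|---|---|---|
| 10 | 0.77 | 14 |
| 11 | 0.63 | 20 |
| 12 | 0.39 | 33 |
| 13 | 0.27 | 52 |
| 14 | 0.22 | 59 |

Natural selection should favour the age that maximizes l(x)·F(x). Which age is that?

13

Expected offspring if breeding at age x = l(x) × F(x):
  age 10: 0.77 × 14 = 10.780
  age 11: 0.63 × 20 = 12.600
  age 12: 0.39 × 33 = 12.870
  age 13: 0.27 × 52 = 14.040
  age 14: 0.22 × 59 = 12.980
Maximum at age 13 (14.040).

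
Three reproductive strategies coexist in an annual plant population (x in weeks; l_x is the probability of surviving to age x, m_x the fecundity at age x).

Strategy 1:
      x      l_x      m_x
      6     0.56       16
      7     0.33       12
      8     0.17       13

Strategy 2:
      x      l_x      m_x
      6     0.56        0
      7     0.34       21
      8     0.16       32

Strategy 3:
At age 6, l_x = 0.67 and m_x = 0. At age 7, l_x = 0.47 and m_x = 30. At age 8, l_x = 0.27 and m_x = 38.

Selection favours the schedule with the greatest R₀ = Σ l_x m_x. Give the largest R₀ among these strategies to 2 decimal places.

24.36

Strategy 1: R₀ = 0.56×16 + 0.33×12 + 0.17×13 = 15.1300
Strategy 2: R₀ = 0.56×0 + 0.34×21 + 0.16×32 = 12.2600
Strategy 3: R₀ = 0.67×0 + 0.47×30 + 0.27×38 = 24.3600
Highest R₀: strategy 3 with 24.3600.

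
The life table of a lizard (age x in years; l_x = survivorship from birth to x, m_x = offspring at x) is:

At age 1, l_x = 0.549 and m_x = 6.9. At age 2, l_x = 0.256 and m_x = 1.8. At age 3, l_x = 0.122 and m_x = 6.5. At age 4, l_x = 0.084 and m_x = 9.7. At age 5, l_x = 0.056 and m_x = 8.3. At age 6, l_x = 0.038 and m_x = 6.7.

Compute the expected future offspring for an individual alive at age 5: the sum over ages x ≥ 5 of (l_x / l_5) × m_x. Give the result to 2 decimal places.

12.85

l_5 = 0.056. Conditional survival from age 5 to x is l_x / l_5.
  x=5: (0.056/0.056) × 8.3 = 8.3000
  x=6: (0.038/0.056) × 6.7 = 4.5464
Sum = 8.3000 + 4.5464 = 12.8464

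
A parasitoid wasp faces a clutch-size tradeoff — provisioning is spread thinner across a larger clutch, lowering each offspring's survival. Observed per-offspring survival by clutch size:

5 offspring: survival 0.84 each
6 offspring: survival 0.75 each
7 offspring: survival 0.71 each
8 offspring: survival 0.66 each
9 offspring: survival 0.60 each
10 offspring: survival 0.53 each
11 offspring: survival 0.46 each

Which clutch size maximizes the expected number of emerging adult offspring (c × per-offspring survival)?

Expected emerging adult offspring = c × s(c):
  c=5: 5 × 0.84 = 4.200
  c=6: 6 × 0.75 = 4.500
  c=7: 7 × 0.71 = 4.970
  c=8: 8 × 0.66 = 5.280
  c=9: 9 × 0.60 = 5.400
  c=10: 10 × 0.53 = 5.300
  c=11: 11 × 0.46 = 5.060
Maximum at c = 9 (5.400 emerging adult offspring).

9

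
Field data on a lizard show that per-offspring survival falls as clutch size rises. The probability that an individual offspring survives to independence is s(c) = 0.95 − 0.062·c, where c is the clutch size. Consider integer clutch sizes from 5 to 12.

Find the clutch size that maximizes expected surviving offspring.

Expected surviving offspring = c × s(c):
  c=5: 5 × 0.640 = 3.200
  c=6: 6 × 0.578 = 3.468
  c=7: 7 × 0.516 = 3.612
  c=8: 8 × 0.454 = 3.632
  c=9: 9 × 0.392 = 3.528
  c=10: 10 × 0.330 = 3.300
  c=11: 11 × 0.268 = 2.948
  c=12: 12 × 0.206 = 2.472
Maximum at c = 8 (3.632 surviving offspring).

8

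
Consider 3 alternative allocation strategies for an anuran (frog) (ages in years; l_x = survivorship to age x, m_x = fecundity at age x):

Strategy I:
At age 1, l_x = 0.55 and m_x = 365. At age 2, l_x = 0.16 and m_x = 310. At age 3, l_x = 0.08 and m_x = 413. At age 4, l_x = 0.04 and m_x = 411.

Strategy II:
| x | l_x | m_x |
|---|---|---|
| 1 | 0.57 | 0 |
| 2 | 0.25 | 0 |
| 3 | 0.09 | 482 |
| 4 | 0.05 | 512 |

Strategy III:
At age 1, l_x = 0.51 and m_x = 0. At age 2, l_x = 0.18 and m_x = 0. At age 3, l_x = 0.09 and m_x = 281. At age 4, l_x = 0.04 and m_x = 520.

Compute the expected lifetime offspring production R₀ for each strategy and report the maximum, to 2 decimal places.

Strategy I: R₀ = 0.55×365 + 0.16×310 + 0.08×413 + 0.04×411 = 299.8300
Strategy II: R₀ = 0.57×0 + 0.25×0 + 0.09×482 + 0.05×512 = 68.9800
Strategy III: R₀ = 0.51×0 + 0.18×0 + 0.09×281 + 0.04×520 = 46.0900
Highest R₀: strategy I with 299.8300.

299.83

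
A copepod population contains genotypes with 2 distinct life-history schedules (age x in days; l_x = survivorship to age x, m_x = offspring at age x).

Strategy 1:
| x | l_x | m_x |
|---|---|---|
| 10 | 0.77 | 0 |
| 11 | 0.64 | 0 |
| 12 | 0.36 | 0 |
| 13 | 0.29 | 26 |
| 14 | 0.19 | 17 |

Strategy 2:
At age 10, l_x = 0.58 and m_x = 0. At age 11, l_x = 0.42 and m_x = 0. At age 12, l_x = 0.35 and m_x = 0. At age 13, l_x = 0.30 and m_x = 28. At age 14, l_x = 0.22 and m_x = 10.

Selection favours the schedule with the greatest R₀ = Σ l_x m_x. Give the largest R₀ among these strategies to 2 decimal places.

Strategy 1: R₀ = 0.77×0 + 0.64×0 + 0.36×0 + 0.29×26 + 0.19×17 = 10.7700
Strategy 2: R₀ = 0.58×0 + 0.42×0 + 0.35×0 + 0.30×28 + 0.22×10 = 10.6000
Highest R₀: strategy 1 with 10.7700.

10.77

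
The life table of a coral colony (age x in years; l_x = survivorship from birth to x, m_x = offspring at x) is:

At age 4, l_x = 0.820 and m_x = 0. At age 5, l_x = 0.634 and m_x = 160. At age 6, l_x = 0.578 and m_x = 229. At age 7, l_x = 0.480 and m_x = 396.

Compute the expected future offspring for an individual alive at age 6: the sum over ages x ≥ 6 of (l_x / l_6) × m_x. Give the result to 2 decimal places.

l_6 = 0.578. Conditional survival from age 6 to x is l_x / l_6.
  x=6: (0.578/0.578) × 229 = 229.0000
  x=7: (0.480/0.578) × 396 = 328.8581
Sum = 229.0000 + 328.8581 = 557.8581

557.86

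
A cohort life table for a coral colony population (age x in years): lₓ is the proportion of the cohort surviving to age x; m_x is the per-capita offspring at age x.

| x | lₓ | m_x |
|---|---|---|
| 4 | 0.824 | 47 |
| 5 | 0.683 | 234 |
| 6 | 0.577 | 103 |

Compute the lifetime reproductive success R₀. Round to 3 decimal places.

257.981

R₀ = Σ lₓ m_x:
  age 4: 0.824 × 47 = 38.7280
  age 5: 0.683 × 234 = 159.8220
  age 6: 0.577 × 103 = 59.4310
R₀ = 38.7280 + 159.8220 + 59.4310 = 257.9810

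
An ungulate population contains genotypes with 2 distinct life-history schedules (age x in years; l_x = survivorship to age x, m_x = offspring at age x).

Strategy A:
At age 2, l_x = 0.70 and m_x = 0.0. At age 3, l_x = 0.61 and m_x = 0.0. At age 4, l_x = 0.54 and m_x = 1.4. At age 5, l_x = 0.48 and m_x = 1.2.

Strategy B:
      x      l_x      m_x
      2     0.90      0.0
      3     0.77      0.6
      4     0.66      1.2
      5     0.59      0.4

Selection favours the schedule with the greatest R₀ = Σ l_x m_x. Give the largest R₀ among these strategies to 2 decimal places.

1.49

Strategy A: R₀ = 0.70×0.0 + 0.61×0.0 + 0.54×1.4 + 0.48×1.2 = 1.3320
Strategy B: R₀ = 0.90×0.0 + 0.77×0.6 + 0.66×1.2 + 0.59×0.4 = 1.4900
Highest R₀: strategy B with 1.4900.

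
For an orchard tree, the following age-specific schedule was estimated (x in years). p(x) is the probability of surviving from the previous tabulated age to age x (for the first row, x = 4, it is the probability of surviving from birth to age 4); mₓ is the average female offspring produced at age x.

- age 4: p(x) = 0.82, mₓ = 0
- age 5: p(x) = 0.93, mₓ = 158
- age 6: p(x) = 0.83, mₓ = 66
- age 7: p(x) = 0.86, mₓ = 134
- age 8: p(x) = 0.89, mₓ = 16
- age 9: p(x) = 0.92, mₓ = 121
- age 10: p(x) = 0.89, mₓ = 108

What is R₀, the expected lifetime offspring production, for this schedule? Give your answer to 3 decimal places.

Survivorship from birth: l_x = p_4·p_5·…·p_x.
  l_4 = 0.82000
  l_5 = 0.76260
  l_6 = 0.63296
  l_7 = 0.54434
  l_8 = 0.48447
  l_9 = 0.44571
  l_10 = 0.39668
R₀ = Σ l_x mₓ:
  age 4: 0.82000 × 0 = 0.0000
  age 5: 0.76260 × 158 = 120.4908
  age 6: 0.63296 × 66 = 41.7754
  age 7: 0.54434 × 134 = 72.9416
  age 8: 0.48447 × 16 = 7.7515
  age 9: 0.44571 × 121 = 53.9309
  age 10: 0.39668 × 108 = 42.8414
R₀ = 0.0000 + 120.4908 + 41.7754 + 72.9416 + 7.7515 + 53.9309 + 42.8414 = 339.7316

339.732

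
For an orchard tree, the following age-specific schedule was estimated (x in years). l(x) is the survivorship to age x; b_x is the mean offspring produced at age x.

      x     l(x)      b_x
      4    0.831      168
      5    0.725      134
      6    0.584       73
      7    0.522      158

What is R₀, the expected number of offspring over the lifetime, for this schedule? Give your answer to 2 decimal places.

361.87

R₀ = Σ l(x) b_x:
  age 4: 0.831 × 168 = 139.6080
  age 5: 0.725 × 134 = 97.1500
  age 6: 0.584 × 73 = 42.6320
  age 7: 0.522 × 158 = 82.4760
R₀ = 139.6080 + 97.1500 + 42.6320 + 82.4760 = 361.8660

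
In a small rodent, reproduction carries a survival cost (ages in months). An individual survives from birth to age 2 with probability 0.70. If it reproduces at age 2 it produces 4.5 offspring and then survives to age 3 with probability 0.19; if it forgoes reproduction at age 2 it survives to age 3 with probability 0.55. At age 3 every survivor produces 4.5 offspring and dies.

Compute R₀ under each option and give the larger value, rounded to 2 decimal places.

3.75

breed at age 2: R₀ = 0.70 × (4.5 + 0.19 × 4.5) = 0.70 × 5.3550 = 3.7485
delay to age 3: R₀ = 0.70 × (0.55 × 4.5) = 0.70 × 2.4750 = 1.7325
Higher: breed at age 2 (3.7485).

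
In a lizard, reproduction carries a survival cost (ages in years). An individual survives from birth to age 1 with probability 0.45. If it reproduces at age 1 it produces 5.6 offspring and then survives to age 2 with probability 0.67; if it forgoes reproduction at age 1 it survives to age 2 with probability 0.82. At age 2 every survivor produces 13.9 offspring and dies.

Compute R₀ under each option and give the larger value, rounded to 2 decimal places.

breed at age 1: R₀ = 0.45 × (5.6 + 0.67 × 13.9) = 0.45 × 14.9130 = 6.7109
delay to age 2: R₀ = 0.45 × (0.82 × 13.9) = 0.45 × 11.3980 = 5.1291
Higher: breed at age 1 (6.7109).

6.71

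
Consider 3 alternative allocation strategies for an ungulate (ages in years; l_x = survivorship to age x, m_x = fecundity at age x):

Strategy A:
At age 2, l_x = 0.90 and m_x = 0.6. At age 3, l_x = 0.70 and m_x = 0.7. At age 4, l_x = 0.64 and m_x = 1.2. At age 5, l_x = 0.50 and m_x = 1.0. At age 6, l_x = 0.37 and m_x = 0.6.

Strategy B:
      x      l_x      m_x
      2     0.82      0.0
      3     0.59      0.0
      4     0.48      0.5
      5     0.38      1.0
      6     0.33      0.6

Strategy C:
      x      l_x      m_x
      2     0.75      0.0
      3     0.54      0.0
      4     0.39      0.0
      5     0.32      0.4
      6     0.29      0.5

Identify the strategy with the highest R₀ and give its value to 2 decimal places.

Strategy A: R₀ = 0.90×0.6 + 0.70×0.7 + 0.64×1.2 + 0.50×1.0 + 0.37×0.6 = 2.5200
Strategy B: R₀ = 0.82×0.0 + 0.59×0.0 + 0.48×0.5 + 0.38×1.0 + 0.33×0.6 = 0.8180
Strategy C: R₀ = 0.75×0.0 + 0.54×0.0 + 0.39×0.0 + 0.32×0.4 + 0.29×0.5 = 0.2730
Highest R₀: strategy A with 2.5200.

2.52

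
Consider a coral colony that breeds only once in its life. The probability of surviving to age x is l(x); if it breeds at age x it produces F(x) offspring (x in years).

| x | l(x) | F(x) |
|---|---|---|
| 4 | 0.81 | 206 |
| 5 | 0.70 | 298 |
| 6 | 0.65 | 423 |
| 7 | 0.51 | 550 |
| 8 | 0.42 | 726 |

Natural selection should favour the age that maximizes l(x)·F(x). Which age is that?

Expected offspring if breeding at age x = l(x) × F(x):
  age 4: 0.81 × 206 = 166.860
  age 5: 0.70 × 298 = 208.600
  age 6: 0.65 × 423 = 274.950
  age 7: 0.51 × 550 = 280.500
  age 8: 0.42 × 726 = 304.920
Maximum at age 8 (304.920).

8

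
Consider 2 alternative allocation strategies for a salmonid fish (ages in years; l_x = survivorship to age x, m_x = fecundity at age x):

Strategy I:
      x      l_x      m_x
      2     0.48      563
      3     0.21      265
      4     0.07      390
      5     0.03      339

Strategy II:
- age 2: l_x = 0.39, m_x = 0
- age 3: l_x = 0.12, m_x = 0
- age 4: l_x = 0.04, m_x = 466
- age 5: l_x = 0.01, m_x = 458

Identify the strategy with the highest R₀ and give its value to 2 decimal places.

363.36

Strategy I: R₀ = 0.48×563 + 0.21×265 + 0.07×390 + 0.03×339 = 363.3600
Strategy II: R₀ = 0.39×0 + 0.12×0 + 0.04×466 + 0.01×458 = 23.2200
Highest R₀: strategy I with 363.3600.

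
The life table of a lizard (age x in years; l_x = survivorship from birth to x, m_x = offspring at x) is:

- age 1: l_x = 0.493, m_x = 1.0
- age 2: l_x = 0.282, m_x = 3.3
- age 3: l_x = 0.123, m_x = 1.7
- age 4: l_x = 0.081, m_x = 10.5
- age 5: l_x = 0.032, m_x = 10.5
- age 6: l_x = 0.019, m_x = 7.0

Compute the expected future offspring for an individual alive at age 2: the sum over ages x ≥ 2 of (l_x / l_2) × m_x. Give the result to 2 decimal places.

l_2 = 0.282. Conditional survival from age 2 to x is l_x / l_2.
  x=2: (0.282/0.282) × 3.3 = 3.3000
  x=3: (0.123/0.282) × 1.7 = 0.7415
  x=4: (0.081/0.282) × 10.5 = 3.0160
  x=5: (0.032/0.282) × 10.5 = 1.1915
  x=6: (0.019/0.282) × 7.0 = 0.4716
Sum = 3.3000 + 0.7415 + 3.0160 + 1.1915 + 0.4716 = 8.7206

8.72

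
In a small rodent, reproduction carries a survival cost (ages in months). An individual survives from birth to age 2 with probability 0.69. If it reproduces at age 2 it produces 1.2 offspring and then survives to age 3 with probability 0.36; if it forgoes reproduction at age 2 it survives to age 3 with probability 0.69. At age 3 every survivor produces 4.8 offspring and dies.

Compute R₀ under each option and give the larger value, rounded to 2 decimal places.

2.29

breed at age 2: R₀ = 0.69 × (1.2 + 0.36 × 4.8) = 0.69 × 2.9280 = 2.0203
delay to age 3: R₀ = 0.69 × (0.69 × 4.8) = 0.69 × 3.3120 = 2.2853
Higher: delay to age 3 (2.2853).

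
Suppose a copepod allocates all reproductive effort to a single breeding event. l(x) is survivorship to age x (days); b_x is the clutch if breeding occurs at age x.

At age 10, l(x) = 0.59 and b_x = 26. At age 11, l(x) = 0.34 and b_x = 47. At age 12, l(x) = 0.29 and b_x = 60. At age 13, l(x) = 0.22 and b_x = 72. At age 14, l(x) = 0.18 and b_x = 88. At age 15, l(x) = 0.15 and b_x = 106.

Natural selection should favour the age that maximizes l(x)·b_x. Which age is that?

12

Expected offspring if breeding at age x = l(x) × b_x:
  age 10: 0.59 × 26 = 15.340
  age 11: 0.34 × 47 = 15.980
  age 12: 0.29 × 60 = 17.400
  age 13: 0.22 × 72 = 15.840
  age 14: 0.18 × 88 = 15.840
  age 15: 0.15 × 106 = 15.900
Maximum at age 12 (17.400).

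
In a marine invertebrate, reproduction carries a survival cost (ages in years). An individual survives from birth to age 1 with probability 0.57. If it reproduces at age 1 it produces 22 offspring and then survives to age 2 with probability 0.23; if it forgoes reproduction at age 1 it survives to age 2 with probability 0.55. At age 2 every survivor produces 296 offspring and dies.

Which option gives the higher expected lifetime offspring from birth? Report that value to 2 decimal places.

92.80

breed at age 1: R₀ = 0.57 × (22 + 0.23 × 296) = 0.57 × 90.0800 = 51.3456
delay to age 2: R₀ = 0.57 × (0.55 × 296) = 0.57 × 162.8000 = 92.7960
Higher: delay to age 2 (92.7960).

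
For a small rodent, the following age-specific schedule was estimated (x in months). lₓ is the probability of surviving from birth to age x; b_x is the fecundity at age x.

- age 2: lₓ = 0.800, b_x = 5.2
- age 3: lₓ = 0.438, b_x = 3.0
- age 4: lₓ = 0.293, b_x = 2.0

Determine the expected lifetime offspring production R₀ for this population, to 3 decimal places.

R₀ = Σ lₓ b_x:
  age 2: 0.800 × 5.2 = 4.1600
  age 3: 0.438 × 3.0 = 1.3140
  age 4: 0.293 × 2.0 = 0.5860
R₀ = 4.1600 + 1.3140 + 0.5860 = 6.0600

6.060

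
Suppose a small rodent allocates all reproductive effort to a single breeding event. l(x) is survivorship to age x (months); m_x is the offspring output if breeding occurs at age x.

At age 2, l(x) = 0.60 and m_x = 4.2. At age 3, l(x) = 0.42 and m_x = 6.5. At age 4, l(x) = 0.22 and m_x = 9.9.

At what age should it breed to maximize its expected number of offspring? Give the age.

3

Expected offspring if breeding at age x = l(x) × m_x:
  age 2: 0.60 × 4.2 = 2.520
  age 3: 0.42 × 6.5 = 2.730
  age 4: 0.22 × 9.9 = 2.178
Maximum at age 3 (2.730).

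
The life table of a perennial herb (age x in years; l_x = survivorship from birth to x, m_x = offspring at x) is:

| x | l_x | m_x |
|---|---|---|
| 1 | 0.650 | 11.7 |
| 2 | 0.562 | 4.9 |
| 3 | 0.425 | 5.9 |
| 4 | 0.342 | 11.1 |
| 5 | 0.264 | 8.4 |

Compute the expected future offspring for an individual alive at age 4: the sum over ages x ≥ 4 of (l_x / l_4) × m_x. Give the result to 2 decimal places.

17.58

l_4 = 0.342. Conditional survival from age 4 to x is l_x / l_4.
  x=4: (0.342/0.342) × 11.1 = 11.1000
  x=5: (0.264/0.342) × 8.4 = 6.4842
Sum = 11.1000 + 6.4842 = 17.5842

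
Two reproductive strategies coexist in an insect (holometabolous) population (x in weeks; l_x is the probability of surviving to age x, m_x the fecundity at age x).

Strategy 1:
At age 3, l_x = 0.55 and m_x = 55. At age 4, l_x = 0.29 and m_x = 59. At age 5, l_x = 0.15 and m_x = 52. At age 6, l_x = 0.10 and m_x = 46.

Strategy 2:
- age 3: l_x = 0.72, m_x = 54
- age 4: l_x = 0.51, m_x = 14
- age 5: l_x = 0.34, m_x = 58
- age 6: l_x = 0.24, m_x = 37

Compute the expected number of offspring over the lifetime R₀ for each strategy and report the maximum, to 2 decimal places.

Strategy 1: R₀ = 0.55×55 + 0.29×59 + 0.15×52 + 0.10×46 = 59.7600
Strategy 2: R₀ = 0.72×54 + 0.51×14 + 0.34×58 + 0.24×37 = 74.6200
Highest R₀: strategy 2 with 74.6200.

74.62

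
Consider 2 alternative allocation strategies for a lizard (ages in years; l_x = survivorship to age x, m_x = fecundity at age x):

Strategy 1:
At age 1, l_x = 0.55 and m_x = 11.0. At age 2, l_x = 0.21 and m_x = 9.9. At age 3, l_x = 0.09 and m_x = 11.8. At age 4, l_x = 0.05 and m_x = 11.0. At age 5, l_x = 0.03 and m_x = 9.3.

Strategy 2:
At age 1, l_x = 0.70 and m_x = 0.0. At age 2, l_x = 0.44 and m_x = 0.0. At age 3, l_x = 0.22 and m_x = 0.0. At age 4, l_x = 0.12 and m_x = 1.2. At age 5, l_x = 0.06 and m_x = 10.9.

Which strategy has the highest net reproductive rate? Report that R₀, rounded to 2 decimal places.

Strategy 1: R₀ = 0.55×11.0 + 0.21×9.9 + 0.09×11.8 + 0.05×11.0 + 0.03×9.3 = 10.0200
Strategy 2: R₀ = 0.70×0.0 + 0.44×0.0 + 0.22×0.0 + 0.12×1.2 + 0.06×10.9 = 0.7980
Highest R₀: strategy 1 with 10.0200.

10.02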